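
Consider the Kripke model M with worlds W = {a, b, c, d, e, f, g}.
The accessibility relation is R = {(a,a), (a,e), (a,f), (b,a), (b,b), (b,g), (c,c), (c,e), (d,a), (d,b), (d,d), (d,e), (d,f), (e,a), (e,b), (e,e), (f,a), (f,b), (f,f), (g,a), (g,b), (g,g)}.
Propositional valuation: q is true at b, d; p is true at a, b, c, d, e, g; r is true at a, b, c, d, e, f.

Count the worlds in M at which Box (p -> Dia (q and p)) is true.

0

Recall that Box ψ holds at a world iff ψ holds at every accessible world, and Dia ψ holds iff ψ holds at some accessible world.
Let φ = Box (p -> Dia (q and p)). Evaluate φ at each world:
  a (successors {a, e, f}): φ is false.
  b (successors {a, b, g}): φ is false.
  c (successors {c, e}): φ is false.
  d (successors {a, b, d, e, f}): φ is false.
  e (successors {a, b, e}): φ is false.
  f (successors {a, b, f}): φ is false.
  g (successors {a, b, g}): φ is false.
For instance, at e:
  At e: Box (p -> Dia (q and p)) requires p -> Dia (q and p) at every successor {a, b, e}.
    p -> Dia (q and p) fails at a, so Box (p -> Dia (q and p)) is false at e.
      At a: p is true, Dia (q and p) is false, so p -> Dia (q and p) is false.
Satisfying worlds: none.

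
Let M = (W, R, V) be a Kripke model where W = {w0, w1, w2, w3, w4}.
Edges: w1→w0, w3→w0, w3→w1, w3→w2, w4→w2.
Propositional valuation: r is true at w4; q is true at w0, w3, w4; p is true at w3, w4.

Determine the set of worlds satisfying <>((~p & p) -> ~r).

Recall that <>ψ holds at a world iff ψ holds at some accessible world.
Let φ = <>((~p & p) -> ~r). Evaluate φ at each world:
  w0 (successors ∅): φ is false.
  w1 (successors {w0}): φ is true.
  w2 (successors ∅): φ is false.
  w3 (successors {w0, w1, w2}): φ is true.
  w4 (successors {w2}): φ is true.
For instance, at w3:
  At w3: <>((~p & p) -> ~r) requires (~p & p) -> ~r at some successor in {w0, w1, w2}.
    (~p & p) -> ~r holds at w0, so <>((~p & p) -> ~r) is true at w3.
Satisfying worlds: {w1, w3, w4}

w1, w3, w4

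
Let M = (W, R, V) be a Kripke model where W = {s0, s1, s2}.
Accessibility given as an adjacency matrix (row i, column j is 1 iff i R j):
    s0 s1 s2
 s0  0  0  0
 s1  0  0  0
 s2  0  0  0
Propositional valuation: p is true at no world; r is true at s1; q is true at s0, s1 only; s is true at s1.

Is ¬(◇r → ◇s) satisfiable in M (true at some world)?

No

Let φ = ¬(◇r → ◇s). Evaluate φ at each world:
  s0 (successors ∅): φ is false.
  s1 (successors ∅): φ is false.
  s2 (successors ∅): φ is false.
For instance, at s0:
  At s0: ◇r → ◇s is true, so ¬(◇r → ◇s) is false.
    At s0: ◇r is false, ◇s is false, so ◇r → ◇s is true.
      At s0: no accessible worlds, so ◇r is false.
      At s0: no accessible worlds, so ◇s is false.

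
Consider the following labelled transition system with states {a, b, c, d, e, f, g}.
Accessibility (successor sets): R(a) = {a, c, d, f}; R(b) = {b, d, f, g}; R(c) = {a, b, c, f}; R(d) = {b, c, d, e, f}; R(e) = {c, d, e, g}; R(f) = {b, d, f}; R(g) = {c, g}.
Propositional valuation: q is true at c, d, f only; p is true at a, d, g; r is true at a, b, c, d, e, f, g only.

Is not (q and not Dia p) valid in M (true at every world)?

Let φ = not (q and not Dia p). Evaluate φ at each world:
  a (successors {a, c, d, f}): φ is true.
  b (successors {b, d, f, g}): φ is true.
  c (successors {a, b, c, f}): φ is true.
  d (successors {b, c, d, e, f}): φ is true.
  e (successors {c, d, e, g}): φ is true.
  f (successors {b, d, f}): φ is true.
  g (successors {c, g}): φ is true.
For instance, at a:
  At a: q and not Dia p is false, so not (q and not Dia p) is true.
    At a: q is false, not Dia p is false, so q and not Dia p is false.
      At a: Dia p is true, so not Dia p is false.

Yes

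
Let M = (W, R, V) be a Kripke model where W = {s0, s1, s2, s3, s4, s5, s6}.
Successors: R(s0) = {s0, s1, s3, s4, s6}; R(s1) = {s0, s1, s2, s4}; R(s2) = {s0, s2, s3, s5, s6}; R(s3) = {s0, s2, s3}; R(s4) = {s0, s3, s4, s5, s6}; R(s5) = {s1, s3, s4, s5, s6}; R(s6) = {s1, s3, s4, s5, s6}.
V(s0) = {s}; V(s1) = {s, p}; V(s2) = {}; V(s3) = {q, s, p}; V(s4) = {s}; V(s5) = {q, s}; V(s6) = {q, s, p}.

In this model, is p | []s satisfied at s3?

At s3: p is true, []s is false, so p | []s is true.
  At s3: []s requires s at every successor {s0, s2, s3}.
    s fails at s2, so []s is false at s3.

Yes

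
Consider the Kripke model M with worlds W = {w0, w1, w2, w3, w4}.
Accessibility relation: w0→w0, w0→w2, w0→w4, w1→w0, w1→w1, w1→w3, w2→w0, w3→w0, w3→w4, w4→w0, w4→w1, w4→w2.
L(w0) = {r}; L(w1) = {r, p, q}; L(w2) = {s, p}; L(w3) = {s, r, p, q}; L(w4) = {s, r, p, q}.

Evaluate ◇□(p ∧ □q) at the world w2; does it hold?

No

Recall that □ψ holds at a world iff ψ holds at every accessible world, and ◇ψ holds iff ψ holds at some accessible world.
At w2: ◇□(p ∧ □q) requires □(p ∧ □q) at some successor in {w0}.
  At w0: □(p ∧ □q) is false.
So ◇□(p ∧ □q) is false at w2.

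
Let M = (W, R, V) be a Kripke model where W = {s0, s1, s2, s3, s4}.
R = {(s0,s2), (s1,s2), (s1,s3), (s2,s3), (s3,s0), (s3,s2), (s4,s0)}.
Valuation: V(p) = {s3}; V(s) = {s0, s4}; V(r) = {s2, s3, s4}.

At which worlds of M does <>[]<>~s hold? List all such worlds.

s0, s1, s2, s3, s4

Recall that []ψ holds at a world iff ψ holds at every accessible world, and <>ψ holds iff ψ holds at some accessible world.
Let φ = <>[]<>~s. Evaluate φ at each world:
  s0 (successors {s2}): φ is true.
  s1 (successors {s2, s3}): φ is true.
  s2 (successors {s3}): φ is true.
  s3 (successors {s0, s2}): φ is true.
  s4 (successors {s0}): φ is true.
For instance, at s2:
  At s2: <>[]<>~s requires []<>~s at some successor in {s3}.
    []<>~s holds at s3, so <>[]<>~s is true at s2.
      At s3: []<>~s requires <>~s at every successor {s0, s2}.
        At s0: <>~s is true.
        At s2: <>~s is true.
      So []<>~s is true at s3.
Satisfying worlds: {s0, s1, s2, s3, s4}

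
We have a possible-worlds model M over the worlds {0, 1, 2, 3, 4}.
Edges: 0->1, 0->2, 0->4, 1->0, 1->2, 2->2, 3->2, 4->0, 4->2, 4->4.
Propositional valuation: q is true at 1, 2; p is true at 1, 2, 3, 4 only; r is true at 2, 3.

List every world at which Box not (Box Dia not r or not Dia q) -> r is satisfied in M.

Recall that Box ψ holds at a world iff ψ holds at every accessible world, and Dia ψ holds iff ψ holds at some accessible world.
Let φ = Box not (Box Dia not r or not Dia q) -> r. Evaluate φ at each world:
  0 (successors {1, 2, 4}): φ is false.
  1 (successors {0, 2}): φ is false.
  2 (successors {2}): φ is true.
  3 (successors {2}): φ is true.
  4 (successors {0, 2, 4}): φ is false.
For instance, at 3:
  At 3: Box not (Box Dia not r or not Dia q) is true, r is true, so Box not (Box Dia not r or not Dia q) -> r is true.
    At 3: Box not (Box Dia not r or not Dia q) requires not (Box Dia not r or not Dia q) at every successor {2}.
      At 2: not (Box Dia not r or not Dia q) is true.
    So Box not (Box Dia not r or not Dia q) is true at 3.
Satisfying worlds: {2, 3}

2, 3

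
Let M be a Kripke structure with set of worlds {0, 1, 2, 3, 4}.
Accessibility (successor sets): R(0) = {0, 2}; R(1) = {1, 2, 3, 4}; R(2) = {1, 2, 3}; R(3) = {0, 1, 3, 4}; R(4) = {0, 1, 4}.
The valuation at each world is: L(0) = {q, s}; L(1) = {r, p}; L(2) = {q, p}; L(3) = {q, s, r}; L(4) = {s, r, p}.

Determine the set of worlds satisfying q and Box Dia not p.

Let φ = q and Box Dia not p. Evaluate φ at each world:
  0 (successors {0, 2}): φ is true.
  1 (successors {1, 2, 3, 4}): φ is false.
  2 (successors {1, 2, 3}): φ is true.
  3 (successors {0, 1, 3, 4}): φ is true.
  4 (successors {0, 1, 4}): φ is false.
For instance, at 2:
  At 2: q is true, Box Dia not p is true, so q and Box Dia not p is true.
    At 2: Box Dia not p requires Dia not p at every successor {1, 2, 3}.
      At 1: Dia not p is true.
      At 2: Dia not p is true.
      At 3: Dia not p is true.
    So Box Dia not p is true at 2.
Satisfying worlds: {0, 2, 3}

0, 2, 3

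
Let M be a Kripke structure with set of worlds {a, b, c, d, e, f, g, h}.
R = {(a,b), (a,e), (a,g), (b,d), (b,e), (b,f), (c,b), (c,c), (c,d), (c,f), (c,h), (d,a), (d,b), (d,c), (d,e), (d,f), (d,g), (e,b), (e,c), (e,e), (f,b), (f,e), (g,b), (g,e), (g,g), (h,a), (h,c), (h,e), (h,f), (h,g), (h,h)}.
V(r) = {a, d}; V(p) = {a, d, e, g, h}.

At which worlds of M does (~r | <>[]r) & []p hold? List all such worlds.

Let φ = (~r | <>[]r) & []p. Evaluate φ at each world:
  a (successors {b, e, g}): φ is false.
  b (successors {d, e, f}): φ is false.
  c (successors {b, c, d, f, h}): φ is false.
  d (successors {a, b, c, e, f, g}): φ is false.
  e (successors {b, c, e}): φ is false.
  f (successors {b, e}): φ is false.
  g (successors {b, e, g}): φ is false.
  h (successors {a, c, e, f, g, h}): φ is false.
For instance, at e:
  At e: ~r | <>[]r is true, []p is false, so (~r | <>[]r) & []p is false.
    At e: ~r is true, <>[]r is false, so ~r | <>[]r is true.
      At e: <>[]r requires []r at some successor in {b, c, e}.
        At b: []r is false.
        At c: []r is false.
        At e: []r is false.
      So <>[]r is false at e.
    At e: []p requires p at every successor {b, c, e}.
      p fails at b, so []p is false at e.
Satisfying worlds: none.

none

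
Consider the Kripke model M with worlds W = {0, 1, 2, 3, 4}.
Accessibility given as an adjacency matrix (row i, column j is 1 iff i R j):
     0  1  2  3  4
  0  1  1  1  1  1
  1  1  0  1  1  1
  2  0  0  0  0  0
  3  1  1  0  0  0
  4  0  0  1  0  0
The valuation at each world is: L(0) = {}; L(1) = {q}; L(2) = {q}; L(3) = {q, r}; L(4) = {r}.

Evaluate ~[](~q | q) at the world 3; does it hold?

No

Recall that []ψ holds at a world iff ψ holds at every accessible world, and <>ψ holds iff ψ holds at some accessible world.
At 3: [](~q | q) is true, so ~[](~q | q) is false.
  At 3: [](~q | q) requires ~q | q at every successor {0, 1}.
    At 0: ~q | q is true.
    At 1: ~q | q is true.
  So [](~q | q) is true at 3.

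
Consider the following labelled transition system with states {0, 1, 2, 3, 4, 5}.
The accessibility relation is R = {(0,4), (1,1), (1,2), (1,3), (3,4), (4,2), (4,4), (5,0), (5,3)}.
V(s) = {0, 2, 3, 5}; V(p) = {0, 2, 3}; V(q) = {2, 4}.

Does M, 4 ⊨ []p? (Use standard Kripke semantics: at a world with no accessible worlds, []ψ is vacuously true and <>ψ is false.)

Recall that []ψ holds at a world iff ψ holds at every accessible world, and <>ψ holds iff ψ holds at some accessible world.
At 4: []p requires p at every successor {2, 4}.
  p fails at 4, so []p is false at 4.

No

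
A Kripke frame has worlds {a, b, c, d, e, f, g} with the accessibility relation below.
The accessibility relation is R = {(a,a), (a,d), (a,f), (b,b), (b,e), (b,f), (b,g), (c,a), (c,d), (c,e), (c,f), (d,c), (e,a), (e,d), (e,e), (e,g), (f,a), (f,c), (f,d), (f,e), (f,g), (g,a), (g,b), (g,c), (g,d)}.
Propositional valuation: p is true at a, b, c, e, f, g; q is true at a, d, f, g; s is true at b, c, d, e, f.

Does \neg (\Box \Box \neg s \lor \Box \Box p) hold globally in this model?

Let φ = \neg (\Box \Box \neg s \lor \Box \Box p). Evaluate φ at each world:
  a (successors {a, d, f}): φ is true.
  b (successors {b, e, f, g}): φ is true.
  c (successors {a, d, e, f}): φ is true.
  d (successors {c}): φ is true.
  e (successors {a, d, e, g}): φ is true.
  f (successors {a, c, d, e, g}): φ is true.
  g (successors {a, b, c, d}): φ is true.
For instance, at d:
  At d: \Box \Box \neg s \lor \Box \Box p is false, so \neg (\Box \Box \neg s \lor \Box \Box p) is true.
    At d: \Box \Box \neg s is false, \Box \Box p is false, so \Box \Box \neg s \lor \Box \Box p is false.
      At d: \Box \Box \neg s requires \Box \neg s at every successor {c}.
        \Box \neg s fails at c, so \Box \Box \neg s is false at d.
      At d: \Box \Box p requires \Box p at every successor {c}.
        \Box p fails at c, so \Box \Box p is false at d.

Yes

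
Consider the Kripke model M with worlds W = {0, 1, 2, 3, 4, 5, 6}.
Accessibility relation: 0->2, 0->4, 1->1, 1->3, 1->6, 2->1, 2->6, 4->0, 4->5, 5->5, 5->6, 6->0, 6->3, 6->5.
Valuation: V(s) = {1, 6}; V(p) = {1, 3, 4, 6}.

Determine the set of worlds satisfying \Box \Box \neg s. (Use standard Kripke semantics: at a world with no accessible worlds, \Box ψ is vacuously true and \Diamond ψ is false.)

3

Let φ = \Box \Box \neg s. Evaluate φ at each world:
  0 (successors {2, 4}): φ is false.
  1 (successors {1, 3, 6}): φ is false.
  2 (successors {1, 6}): φ is false.
  3 (successors ∅): φ is true.
  4 (successors {0, 5}): φ is false.
  5 (successors {5, 6}): φ is false.
  6 (successors {0, 3, 5}): φ is false.
For instance, at 1:
  At 1: \Box \Box \neg s requires \Box \neg s at every successor {1, 3, 6}.
    \Box \neg s fails at 1, so \Box \Box \neg s is false at 1.
      At 1: \Box \neg s requires \neg s at every successor {1, 3, 6}.
        \neg s fails at 1, so \Box \neg s is false at 1.
Satisfying worlds: {3}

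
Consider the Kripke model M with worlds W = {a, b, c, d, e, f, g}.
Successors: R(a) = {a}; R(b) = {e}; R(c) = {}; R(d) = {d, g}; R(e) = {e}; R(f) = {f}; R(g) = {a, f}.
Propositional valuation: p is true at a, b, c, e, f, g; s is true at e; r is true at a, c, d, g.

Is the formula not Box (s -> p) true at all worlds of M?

Let φ = not Box (s -> p). Evaluate φ at each world:
  a (successors {a}): φ is false.
  b (successors {e}): φ is false.
  c (successors ∅): φ is false.
  d (successors {d, g}): φ is false.
  e (successors {e}): φ is false.
  f (successors {f}): φ is false.
  g (successors {a, f}): φ is false.
Detail at a (counterexample):
  At a: Box (s -> p) is true, so not Box (s -> p) is false.
    At a: Box (s -> p) requires s -> p at every successor {a}.
      At a: s -> p is true.
    So Box (s -> p) is true at a.

No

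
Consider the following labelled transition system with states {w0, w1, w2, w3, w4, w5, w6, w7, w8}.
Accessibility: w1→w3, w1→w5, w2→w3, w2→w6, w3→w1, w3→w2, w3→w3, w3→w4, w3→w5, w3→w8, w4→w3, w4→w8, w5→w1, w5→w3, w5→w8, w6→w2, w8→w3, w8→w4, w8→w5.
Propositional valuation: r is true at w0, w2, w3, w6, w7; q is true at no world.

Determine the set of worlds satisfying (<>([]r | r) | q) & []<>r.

w1, w2, w3, w4, w5, w6, w8

Let φ = (<>([]r | r) | q) & []<>r. Evaluate φ at each world:
  w0 (successors ∅): φ is false.
  w1 (successors {w3, w5}): φ is true.
  w2 (successors {w3, w6}): φ is true.
  w3 (successors {w1, w2, w3, w4, w5, w8}): φ is true.
  w4 (successors {w3, w8}): φ is true.
  w5 (successors {w1, w3, w8}): φ is true.
  w6 (successors {w2}): φ is true.
  w7 (successors ∅): φ is false.
  w8 (successors {w3, w4, w5}): φ is true.
For instance, at w1:
  At w1: <>([]r | r) | q is true, []<>r is true, so (<>([]r | r) | q) & []<>r is true.
    At w1: <>([]r | r) is true, q is false, so <>([]r | r) | q is true.
      At w1: <>([]r | r) requires []r | r at some successor in {w3, w5}.
        []r | r holds at w3, so <>([]r | r) is true at w1.
    At w1: []<>r requires <>r at every successor {w3, w5}.
      At w3: <>r is true.
      At w5: <>r is true.
    So []<>r is true at w1.
Satisfying worlds: {w1, w2, w3, w4, w5, w6, w8}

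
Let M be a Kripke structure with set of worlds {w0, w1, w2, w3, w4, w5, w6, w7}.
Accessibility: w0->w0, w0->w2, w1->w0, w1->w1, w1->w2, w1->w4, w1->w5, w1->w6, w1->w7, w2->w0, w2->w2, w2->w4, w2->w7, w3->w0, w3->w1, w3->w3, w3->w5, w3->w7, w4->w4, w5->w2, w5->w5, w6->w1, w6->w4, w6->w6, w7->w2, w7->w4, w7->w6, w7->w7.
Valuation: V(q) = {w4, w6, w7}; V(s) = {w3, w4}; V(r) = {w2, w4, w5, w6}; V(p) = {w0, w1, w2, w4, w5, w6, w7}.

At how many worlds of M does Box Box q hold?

Recall that Box ψ holds at a world iff ψ holds at every accessible world, and Dia ψ holds iff ψ holds at some accessible world.
Let φ = Box Box q. Evaluate φ at each world:
  w0 (successors {w0, w2}): φ is false.
  w1 (successors {w0, w1, w2, w4, w5, w6, w7}): φ is false.
  w2 (successors {w0, w2, w4, w7}): φ is false.
  w3 (successors {w0, w1, w3, w5, w7}): φ is false.
  w4 (successors {w4}): φ is true.
  w5 (successors {w2, w5}): φ is false.
  w6 (successors {w1, w4, w6}): φ is false.
  w7 (successors {w2, w4, w6, w7}): φ is false.
For instance, at w0:
  At w0: Box Box q requires Box q at every successor {w0, w2}.
    Box q fails at w0, so Box Box q is false at w0.
      At w0: Box q requires q at every successor {w0, w2}.
        q fails at w0, so Box q is false at w0.
Satisfying worlds: {w4}

1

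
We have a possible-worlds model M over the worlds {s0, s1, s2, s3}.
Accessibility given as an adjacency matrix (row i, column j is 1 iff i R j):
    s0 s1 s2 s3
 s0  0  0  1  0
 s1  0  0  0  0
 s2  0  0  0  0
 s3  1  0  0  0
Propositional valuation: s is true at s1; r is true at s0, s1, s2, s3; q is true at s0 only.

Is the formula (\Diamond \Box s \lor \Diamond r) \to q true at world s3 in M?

No

At s3: \Diamond \Box s \lor \Diamond r is true, q is false, so (\Diamond \Box s \lor \Diamond r) \to q is false.
  At s3: \Diamond \Box s is false, \Diamond r is true, so \Diamond \Box s \lor \Diamond r is true.
    At s3: \Diamond \Box s requires \Box s at some successor in {s0}.
      At s0: \Box s is false.
    So \Diamond \Box s is false at s3.
    At s3: \Diamond r requires r at some successor in {s0}.
      r holds at s0, so \Diamond r is true at s3.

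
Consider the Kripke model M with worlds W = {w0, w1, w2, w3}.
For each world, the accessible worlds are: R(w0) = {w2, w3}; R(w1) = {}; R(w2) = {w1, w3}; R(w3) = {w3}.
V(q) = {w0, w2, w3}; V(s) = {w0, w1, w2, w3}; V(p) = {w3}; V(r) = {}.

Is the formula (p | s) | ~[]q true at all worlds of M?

Yes

Let φ = (p | s) | ~[]q. Evaluate φ at each world:
  w0 (successors {w2, w3}): φ is true.
  w1 (successors ∅): φ is true.
  w2 (successors {w1, w3}): φ is true.
  w3 (successors {w3}): φ is true.
For instance, at w0:
  At w0: p | s is true, ~[]q is false, so (p | s) | ~[]q is true.
    At w0: []q is true, so ~[]q is false.
      At w0: []q requires q at every successor {w2, w3}.
        At w2: q is true.
        At w3: q is true.
      So []q is true at w0.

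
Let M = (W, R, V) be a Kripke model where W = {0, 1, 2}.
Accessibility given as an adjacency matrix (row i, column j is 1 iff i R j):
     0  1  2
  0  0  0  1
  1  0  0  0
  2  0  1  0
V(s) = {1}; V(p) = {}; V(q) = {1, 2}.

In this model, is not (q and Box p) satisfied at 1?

At 1: q and Box p is true, so not (q and Box p) is false.
  At 1: q is true, Box p is true, so q and Box p is true.
    At 1: no accessible worlds, so Box p holds vacuously.

No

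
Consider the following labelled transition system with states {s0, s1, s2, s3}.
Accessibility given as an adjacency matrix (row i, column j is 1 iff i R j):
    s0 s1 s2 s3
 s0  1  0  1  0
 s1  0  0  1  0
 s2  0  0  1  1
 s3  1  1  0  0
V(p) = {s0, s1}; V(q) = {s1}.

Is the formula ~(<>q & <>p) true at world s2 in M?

Recall that <>ψ holds at a world iff ψ holds at some accessible world.
At s2: <>q & <>p is false, so ~(<>q & <>p) is true.
  At s2: <>q is false, <>p is false, so <>q & <>p is false.
    At s2: <>q requires q at some successor in {s2, s3}.
      At s2: q is false.
      At s3: q is false.
    So <>q is false at s2.
    At s2: <>p requires p at some successor in {s2, s3}.
      At s2: p is false.
      At s3: p is false.
    So <>p is false at s2.

Yes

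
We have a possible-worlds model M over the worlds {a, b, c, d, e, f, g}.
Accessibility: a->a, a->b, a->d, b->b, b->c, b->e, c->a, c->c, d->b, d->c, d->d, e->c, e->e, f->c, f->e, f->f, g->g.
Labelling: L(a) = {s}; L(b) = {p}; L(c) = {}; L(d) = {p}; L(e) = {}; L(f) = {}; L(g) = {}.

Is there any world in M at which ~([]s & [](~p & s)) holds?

Yes

Let φ = ~([]s & [](~p & s)). Evaluate φ at each world:
  a (successors {a, b, d}): φ is true.
  b (successors {b, c, e}): φ is true.
  c (successors {a, c}): φ is true.
  d (successors {b, c, d}): φ is true.
  e (successors {c, e}): φ is true.
  f (successors {c, e, f}): φ is true.
  g (successors {g}): φ is true.
Detail at a (witness):
  At a: []s & [](~p & s) is false, so ~([]s & [](~p & s)) is true.
    At a: []s is false, [](~p & s) is false, so []s & [](~p & s) is false.
      At a: []s requires s at every successor {a, b, d}.
        s fails at b, so []s is false at a.
      At a: [](~p & s) requires ~p & s at every successor {a, b, d}.
        ~p & s fails at b, so [](~p & s) is false at a.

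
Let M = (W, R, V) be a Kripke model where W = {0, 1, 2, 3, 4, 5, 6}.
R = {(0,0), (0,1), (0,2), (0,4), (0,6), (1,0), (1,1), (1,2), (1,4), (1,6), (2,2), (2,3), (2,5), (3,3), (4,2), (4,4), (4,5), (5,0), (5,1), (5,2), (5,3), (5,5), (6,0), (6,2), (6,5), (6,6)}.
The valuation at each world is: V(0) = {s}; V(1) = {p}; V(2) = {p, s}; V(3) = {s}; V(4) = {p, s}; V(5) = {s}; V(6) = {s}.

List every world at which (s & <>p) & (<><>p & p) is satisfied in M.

2, 4

Let φ = (s & <>p) & (<><>p & p). Evaluate φ at each world:
  0 (successors {0, 1, 2, 4, 6}): φ is false.
  1 (successors {0, 1, 2, 4, 6}): φ is false.
  2 (successors {2, 3, 5}): φ is true.
  3 (successors {3}): φ is false.
  4 (successors {2, 4, 5}): φ is true.
  5 (successors {0, 1, 2, 3, 5}): φ is false.
  6 (successors {0, 2, 5, 6}): φ is false.
For instance, at 2:
  At 2: s & <>p is true, <><>p & p is true, so (s & <>p) & (<><>p & p) is true.
    At 2: s is true, <>p is true, so s & <>p is true.
      At 2: <>p requires p at some successor in {2, 3, 5}.
        p holds at 2, so <>p is true at 2.
    At 2: <><>p is true, p is true, so <><>p & p is true.
      At 2: <><>p requires <>p at some successor in {2, 3, 5}.
        <>p holds at 2, so <><>p is true at 2.
Satisfying worlds: {2, 4}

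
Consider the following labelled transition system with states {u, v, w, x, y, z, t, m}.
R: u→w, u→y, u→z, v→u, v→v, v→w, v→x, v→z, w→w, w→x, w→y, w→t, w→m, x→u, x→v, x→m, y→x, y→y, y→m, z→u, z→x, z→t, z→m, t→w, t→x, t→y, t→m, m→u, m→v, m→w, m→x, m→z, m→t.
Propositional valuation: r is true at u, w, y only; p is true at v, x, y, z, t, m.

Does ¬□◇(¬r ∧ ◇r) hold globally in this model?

No

Let φ = ¬□◇(¬r ∧ ◇r). Evaluate φ at each world:
  u (successors {w, y, z}): φ is false.
  v (successors {u, v, w, x, z}): φ is false.
  w (successors {w, x, y, t, m}): φ is false.
  x (successors {u, v, m}): φ is false.
  y (successors {x, y, m}): φ is false.
  z (successors {u, x, t, m}): φ is false.
  t (successors {w, x, y, m}): φ is false.
  m (successors {u, v, w, x, z, t}): φ is false.
Detail at u (counterexample):
  At u: □◇(¬r ∧ ◇r) is true, so ¬□◇(¬r ∧ ◇r) is false.
    At u: □◇(¬r ∧ ◇r) requires ◇(¬r ∧ ◇r) at every successor {w, y, z}.
      At w: ◇(¬r ∧ ◇r) is true.
      At y: ◇(¬r ∧ ◇r) is true.
      At z: ◇(¬r ∧ ◇r) is true.
    So □◇(¬r ∧ ◇r) is true at u.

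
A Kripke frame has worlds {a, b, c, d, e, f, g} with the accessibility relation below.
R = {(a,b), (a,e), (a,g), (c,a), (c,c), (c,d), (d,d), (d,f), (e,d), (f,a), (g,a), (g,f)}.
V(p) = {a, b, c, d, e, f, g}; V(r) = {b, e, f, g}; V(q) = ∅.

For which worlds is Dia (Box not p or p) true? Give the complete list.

Recall that Box ψ holds at a world iff ψ holds at every accessible world, and Dia ψ holds iff ψ holds at some accessible world.
Let φ = Dia (Box not p or p). Evaluate φ at each world:
  a (successors {b, e, g}): φ is true.
  b (successors ∅): φ is false.
  c (successors {a, c, d}): φ is true.
  d (successors {d, f}): φ is true.
  e (successors {d}): φ is true.
  f (successors {a}): φ is true.
  g (successors {a, f}): φ is true.
For instance, at f:
  At f: Dia (Box not p or p) requires Box not p or p at some successor in {a}.
    Box not p or p holds at a, so Dia (Box not p or p) is true at f.
      At a: Box not p is false, p is true, so Box not p or p is true.
Satisfying worlds: {a, c, d, e, f, g}

a, c, d, e, f, g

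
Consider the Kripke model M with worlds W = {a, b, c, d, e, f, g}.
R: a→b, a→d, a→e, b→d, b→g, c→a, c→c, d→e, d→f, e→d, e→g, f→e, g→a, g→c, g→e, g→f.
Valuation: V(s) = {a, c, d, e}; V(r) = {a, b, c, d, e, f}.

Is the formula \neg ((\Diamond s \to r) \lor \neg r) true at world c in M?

At c: (\Diamond s \to r) \lor \neg r is true, so \neg ((\Diamond s \to r) \lor \neg r) is false.
  At c: \Diamond s \to r is true, \neg r is false, so (\Diamond s \to r) \lor \neg r is true.
    At c: \Diamond s is true, r is true, so \Diamond s \to r is true.
      At c: \Diamond s requires s at some successor in {a, c}.
        s holds at a, so \Diamond s is true at c.

No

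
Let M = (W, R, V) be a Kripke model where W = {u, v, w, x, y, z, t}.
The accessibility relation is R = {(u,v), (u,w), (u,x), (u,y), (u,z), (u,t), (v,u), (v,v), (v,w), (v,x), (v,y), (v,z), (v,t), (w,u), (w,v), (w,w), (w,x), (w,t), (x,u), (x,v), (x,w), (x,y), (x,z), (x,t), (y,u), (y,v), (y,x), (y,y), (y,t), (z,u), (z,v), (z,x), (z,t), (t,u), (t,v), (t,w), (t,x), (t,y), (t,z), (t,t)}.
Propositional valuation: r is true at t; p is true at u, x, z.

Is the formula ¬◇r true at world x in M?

No

Recall that ◇ψ holds at a world iff ψ holds at some accessible world.
At x: ◇r is true, so ¬◇r is false.
  At x: ◇r requires r at some successor in {u, v, w, y, z, t}.
    r holds at t, so ◇r is true at x.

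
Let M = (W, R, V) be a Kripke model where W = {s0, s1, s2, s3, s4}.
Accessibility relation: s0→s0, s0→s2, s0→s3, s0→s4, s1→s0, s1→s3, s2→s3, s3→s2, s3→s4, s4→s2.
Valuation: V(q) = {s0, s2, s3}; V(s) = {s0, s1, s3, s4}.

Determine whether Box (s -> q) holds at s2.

At s2: Box (s -> q) requires s -> q at every successor {s3}.
  At s3: s -> q is true.
So Box (s -> q) is true at s2.

Yes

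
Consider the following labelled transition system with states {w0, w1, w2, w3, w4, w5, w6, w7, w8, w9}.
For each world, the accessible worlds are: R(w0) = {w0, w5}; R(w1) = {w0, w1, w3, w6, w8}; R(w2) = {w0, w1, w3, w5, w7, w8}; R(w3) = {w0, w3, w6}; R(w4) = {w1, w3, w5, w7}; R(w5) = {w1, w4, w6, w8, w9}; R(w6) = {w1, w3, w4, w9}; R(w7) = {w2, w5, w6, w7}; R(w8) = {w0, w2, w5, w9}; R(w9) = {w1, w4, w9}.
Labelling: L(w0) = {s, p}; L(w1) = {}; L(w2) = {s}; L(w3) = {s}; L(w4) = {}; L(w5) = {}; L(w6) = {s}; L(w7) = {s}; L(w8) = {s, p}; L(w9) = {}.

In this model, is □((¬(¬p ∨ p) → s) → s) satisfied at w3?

Recall that □ψ holds at a world iff ψ holds at every accessible world, and ◇ψ holds iff ψ holds at some accessible world.
At w3: □((¬(¬p ∨ p) → s) → s) requires (¬(¬p ∨ p) → s) → s at every successor {w0, w3, w6}.
  At w0: (¬(¬p ∨ p) → s) → s is true.
  At w3: (¬(¬p ∨ p) → s) → s is true.
  At w6: (¬(¬p ∨ p) → s) → s is true.
So □((¬(¬p ∨ p) → s) → s) is true at w3.

Yes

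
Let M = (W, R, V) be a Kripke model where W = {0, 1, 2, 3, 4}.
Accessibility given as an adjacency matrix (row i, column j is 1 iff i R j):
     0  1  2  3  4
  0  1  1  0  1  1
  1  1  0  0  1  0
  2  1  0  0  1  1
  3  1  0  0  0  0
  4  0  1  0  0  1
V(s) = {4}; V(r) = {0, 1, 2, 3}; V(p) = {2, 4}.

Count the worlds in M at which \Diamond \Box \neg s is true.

4

Recall that \Box ψ holds at a world iff ψ holds at every accessible world, and \Diamond ψ holds iff ψ holds at some accessible world.
Let φ = \Diamond \Box \neg s. Evaluate φ at each world:
  0 (successors {0, 1, 3, 4}): φ is true.
  1 (successors {0, 3}): φ is true.
  2 (successors {0, 3, 4}): φ is true.
  3 (successors {0}): φ is false.
  4 (successors {1, 4}): φ is true.
For instance, at 1:
  At 1: \Diamond \Box \neg s requires \Box \neg s at some successor in {0, 3}.
    \Box \neg s holds at 3, so \Diamond \Box \neg s is true at 1.
      At 3: \Box \neg s requires \neg s at every successor {0}.
        At 0: \neg s is true.
      So \Box \neg s is true at 3.
Satisfying worlds: {0, 1, 2, 4}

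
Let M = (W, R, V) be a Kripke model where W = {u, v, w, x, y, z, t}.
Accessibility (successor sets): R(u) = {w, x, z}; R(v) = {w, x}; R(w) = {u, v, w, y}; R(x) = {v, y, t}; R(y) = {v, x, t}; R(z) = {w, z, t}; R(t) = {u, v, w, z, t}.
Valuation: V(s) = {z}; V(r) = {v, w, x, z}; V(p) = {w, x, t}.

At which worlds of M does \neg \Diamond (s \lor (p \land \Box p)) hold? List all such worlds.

v, w, x, y

Recall that \Box ψ holds at a world iff ψ holds at every accessible world, and \Diamond ψ holds iff ψ holds at some accessible world.
Let φ = \neg \Diamond (s \lor (p \land \Box p)). Evaluate φ at each world:
  u (successors {w, x, z}): φ is false.
  v (successors {w, x}): φ is true.
  w (successors {u, v, w, y}): φ is true.
  x (successors {v, y, t}): φ is true.
  y (successors {v, x, t}): φ is true.
  z (successors {w, z, t}): φ is false.
  t (successors {u, v, w, z, t}): φ is false.
For instance, at u:
  At u: \Diamond (s \lor (p \land \Box p)) is true, so \neg \Diamond (s \lor (p \land \Box p)) is false.
    At u: \Diamond (s \lor (p \land \Box p)) requires s \lor (p \land \Box p) at some successor in {w, x, z}.
      s \lor (p \land \Box p) holds at z, so \Diamond (s \lor (p \land \Box p)) is true at u.
Satisfying worlds: {v, w, x, y}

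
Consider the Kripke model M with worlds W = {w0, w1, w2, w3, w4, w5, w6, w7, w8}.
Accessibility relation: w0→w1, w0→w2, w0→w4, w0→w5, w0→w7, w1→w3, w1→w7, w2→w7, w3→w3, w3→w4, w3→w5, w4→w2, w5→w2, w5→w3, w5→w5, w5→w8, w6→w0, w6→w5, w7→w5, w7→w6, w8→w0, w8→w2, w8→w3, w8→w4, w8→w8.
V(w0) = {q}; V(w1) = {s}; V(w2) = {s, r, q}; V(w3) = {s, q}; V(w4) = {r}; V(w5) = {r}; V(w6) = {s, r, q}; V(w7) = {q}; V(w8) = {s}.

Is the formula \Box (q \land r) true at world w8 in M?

At w8: \Box (q \land r) requires q \land r at every successor {w0, w2, w3, w4, w8}.
  q \land r fails at w0, so \Box (q \land r) is false at w8.

No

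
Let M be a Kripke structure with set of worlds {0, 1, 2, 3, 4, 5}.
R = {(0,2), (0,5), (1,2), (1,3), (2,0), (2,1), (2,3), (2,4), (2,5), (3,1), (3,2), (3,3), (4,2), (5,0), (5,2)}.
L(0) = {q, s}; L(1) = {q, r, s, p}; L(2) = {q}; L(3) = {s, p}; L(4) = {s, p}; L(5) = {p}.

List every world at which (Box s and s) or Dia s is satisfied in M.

Let φ = (Box s and s) or Dia s. Evaluate φ at each world:
  0 (successors {2, 5}): φ is false.
  1 (successors {2, 3}): φ is true.
  2 (successors {0, 1, 3, 4, 5}): φ is true.
  3 (successors {1, 2, 3}): φ is true.
  4 (successors {2}): φ is false.
  5 (successors {0, 2}): φ is true.
For instance, at 1:
  At 1: Box s and s is false, Dia s is true, so (Box s and s) or Dia s is true.
    At 1: Box s is false, s is true, so Box s and s is false.
      At 1: Box s requires s at every successor {2, 3}.
        s fails at 2, so Box s is false at 1.
    At 1: Dia s requires s at some successor in {2, 3}.
      s holds at 3, so Dia s is true at 1.
Satisfying worlds: {1, 2, 3, 5}

1, 2, 3, 5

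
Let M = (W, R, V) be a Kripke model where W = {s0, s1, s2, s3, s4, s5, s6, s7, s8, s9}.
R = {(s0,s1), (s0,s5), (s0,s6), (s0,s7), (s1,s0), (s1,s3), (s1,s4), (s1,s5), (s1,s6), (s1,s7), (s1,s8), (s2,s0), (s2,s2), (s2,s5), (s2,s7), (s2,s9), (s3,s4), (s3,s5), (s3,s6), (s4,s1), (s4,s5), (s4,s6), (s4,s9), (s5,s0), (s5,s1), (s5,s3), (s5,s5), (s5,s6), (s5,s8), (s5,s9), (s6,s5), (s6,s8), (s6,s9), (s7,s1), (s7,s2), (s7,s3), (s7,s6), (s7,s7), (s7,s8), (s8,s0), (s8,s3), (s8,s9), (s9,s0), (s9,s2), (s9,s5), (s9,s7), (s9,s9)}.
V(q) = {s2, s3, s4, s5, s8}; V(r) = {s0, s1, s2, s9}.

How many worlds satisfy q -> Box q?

Recall that Box ψ holds at a world iff ψ holds at every accessible world, and Dia ψ holds iff ψ holds at some accessible world.
Let φ = q -> Box q. Evaluate φ at each world:
  s0 (successors {s1, s5, s6, s7}): φ is true.
  s1 (successors {s0, s3, s4, s5, s6, s7, s8}): φ is true.
  s2 (successors {s0, s2, s5, s7, s9}): φ is false.
  s3 (successors {s4, s5, s6}): φ is false.
  s4 (successors {s1, s5, s6, s9}): φ is false.
  s5 (successors {s0, s1, s3, s5, s6, s8, s9}): φ is false.
  s6 (successors {s5, s8, s9}): φ is true.
  s7 (successors {s1, s2, s3, s6, s7, s8}): φ is true.
  s8 (successors {s0, s3, s9}): φ is false.
  s9 (successors {s0, s2, s5, s7, s9}): φ is true.
For instance, at s7:
  At s7: q is false, Box q is false, so q -> Box q is true.
    At s7: Box q requires q at every successor {s1, s2, s3, s6, s7, s8}.
      q fails at s1, so Box q is false at s7.
Satisfying worlds: {s0, s1, s6, s7, s9}

5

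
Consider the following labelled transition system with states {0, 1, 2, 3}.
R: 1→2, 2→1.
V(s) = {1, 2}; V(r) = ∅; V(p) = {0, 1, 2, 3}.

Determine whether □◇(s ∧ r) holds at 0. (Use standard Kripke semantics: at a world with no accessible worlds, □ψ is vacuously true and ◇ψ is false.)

Yes

At 0: no accessible worlds, so □◇(s ∧ r) holds vacuously.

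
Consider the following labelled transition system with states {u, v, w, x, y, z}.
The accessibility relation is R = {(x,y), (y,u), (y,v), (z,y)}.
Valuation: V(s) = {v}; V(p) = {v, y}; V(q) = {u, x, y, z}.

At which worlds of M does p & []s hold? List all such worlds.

Let φ = p & []s. Evaluate φ at each world:
  u (successors ∅): φ is false.
  v (successors ∅): φ is true.
  w (successors ∅): φ is false.
  x (successors {y}): φ is false.
  y (successors {u, v}): φ is false.
  z (successors {y}): φ is false.
For instance, at z:
  At z: p is false, []s is false, so p & []s is false.
    At z: []s requires s at every successor {y}.
      s fails at y, so []s is false at z.
Satisfying worlds: {v}

v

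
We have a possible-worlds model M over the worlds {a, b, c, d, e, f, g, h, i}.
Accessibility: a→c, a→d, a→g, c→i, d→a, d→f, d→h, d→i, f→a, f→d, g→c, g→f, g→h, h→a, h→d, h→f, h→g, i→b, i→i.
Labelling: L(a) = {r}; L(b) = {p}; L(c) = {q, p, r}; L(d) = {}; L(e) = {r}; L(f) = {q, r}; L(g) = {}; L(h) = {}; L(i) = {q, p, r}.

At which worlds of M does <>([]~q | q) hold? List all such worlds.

Recall that []ψ holds at a world iff ψ holds at every accessible world, and <>ψ holds iff ψ holds at some accessible world.
Let φ = <>([]~q | q). Evaluate φ at each world:
  a (successors {c, d, g}): φ is true.
  b (successors ∅): φ is false.
  c (successors {i}): φ is true.
  d (successors {a, f, h, i}): φ is true.
  e (successors ∅): φ is false.
  f (successors {a, d}): φ is false.
  g (successors {c, f, h}): φ is true.
  h (successors {a, d, f, g}): φ is true.
  i (successors {b, i}): φ is true.
For instance, at i:
  At i: <>([]~q | q) requires []~q | q at some successor in {b, i}.
    []~q | q holds at b, so <>([]~q | q) is true at i.
      At b: []~q is true, q is false, so []~q | q is true.
Satisfying worlds: {a, c, d, g, h, i}

a, c, d, g, h, i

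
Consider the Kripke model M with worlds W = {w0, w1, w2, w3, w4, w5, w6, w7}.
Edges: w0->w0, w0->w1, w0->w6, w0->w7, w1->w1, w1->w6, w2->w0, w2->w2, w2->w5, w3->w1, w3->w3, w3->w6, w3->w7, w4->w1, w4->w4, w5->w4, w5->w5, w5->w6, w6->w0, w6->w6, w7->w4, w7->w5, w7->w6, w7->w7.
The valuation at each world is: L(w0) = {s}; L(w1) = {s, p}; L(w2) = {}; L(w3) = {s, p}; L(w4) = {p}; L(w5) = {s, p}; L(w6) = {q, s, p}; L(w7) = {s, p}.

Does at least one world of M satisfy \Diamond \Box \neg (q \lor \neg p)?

Let φ = \Diamond \Box \neg (q \lor \neg p). Evaluate φ at each world:
  w0 (successors {w0, w1, w6, w7}): φ is false.
  w1 (successors {w1, w6}): φ is false.
  w2 (successors {w0, w2, w5}): φ is false.
  w3 (successors {w1, w3, w6, w7}): φ is false.
  w4 (successors {w1, w4}): φ is true.
  w5 (successors {w4, w5, w6}): φ is true.
  w6 (successors {w0, w6}): φ is false.
  w7 (successors {w4, w5, w6, w7}): φ is true.
Detail at w4 (witness):
  At w4: \Diamond \Box \neg (q \lor \neg p) requires \Box \neg (q \lor \neg p) at some successor in {w1, w4}.
    \Box \neg (q \lor \neg p) holds at w4, so \Diamond \Box \neg (q \lor \neg p) is true at w4.
      At w4: \Box \neg (q \lor \neg p) requires \neg (q \lor \neg p) at every successor {w1, w4}.
        At w1: \neg (q \lor \neg p) is true.
        At w4: \neg (q \lor \neg p) is true.
      So \Box \neg (q \lor \neg p) is true at w4.

Yes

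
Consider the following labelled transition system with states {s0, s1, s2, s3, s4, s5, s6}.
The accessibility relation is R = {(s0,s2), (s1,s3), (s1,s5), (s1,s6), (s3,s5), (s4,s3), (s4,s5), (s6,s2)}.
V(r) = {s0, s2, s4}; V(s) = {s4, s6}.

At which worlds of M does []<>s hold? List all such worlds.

Let φ = []<>s. Evaluate φ at each world:
  s0 (successors {s2}): φ is false.
  s1 (successors {s3, s5, s6}): φ is false.
  s2 (successors ∅): φ is true.
  s3 (successors {s5}): φ is false.
  s4 (successors {s3, s5}): φ is false.
  s5 (successors ∅): φ is true.
  s6 (successors {s2}): φ is false.
For instance, at s4:
  At s4: []<>s requires <>s at every successor {s3, s5}.
    <>s fails at s3, so []<>s is false at s4.
      At s3: <>s requires s at some successor in {s5}.
        At s5: s is false.
      So <>s is false at s3.
Satisfying worlds: {s2, s5}

s2, s5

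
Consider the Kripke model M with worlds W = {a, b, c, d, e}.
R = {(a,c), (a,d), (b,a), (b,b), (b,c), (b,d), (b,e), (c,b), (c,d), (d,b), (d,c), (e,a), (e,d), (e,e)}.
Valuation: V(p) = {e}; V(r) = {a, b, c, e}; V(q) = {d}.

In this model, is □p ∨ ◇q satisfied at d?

At d: □p is false, ◇q is false, so □p ∨ ◇q is false.
  At d: □p requires p at every successor {b, c}.
    p fails at b, so □p is false at d.
  At d: ◇q requires q at some successor in {b, c}.
    At b: q is false.
    At c: q is false.
  So ◇q is false at d.

No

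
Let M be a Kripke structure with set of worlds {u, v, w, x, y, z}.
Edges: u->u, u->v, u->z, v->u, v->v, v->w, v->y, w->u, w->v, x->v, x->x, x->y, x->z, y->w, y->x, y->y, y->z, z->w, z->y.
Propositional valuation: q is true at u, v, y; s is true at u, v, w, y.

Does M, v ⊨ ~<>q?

No

At v: <>q is true, so ~<>q is false.
  At v: <>q requires q at some successor in {u, v, w, y}.
    q holds at u, so <>q is true at v.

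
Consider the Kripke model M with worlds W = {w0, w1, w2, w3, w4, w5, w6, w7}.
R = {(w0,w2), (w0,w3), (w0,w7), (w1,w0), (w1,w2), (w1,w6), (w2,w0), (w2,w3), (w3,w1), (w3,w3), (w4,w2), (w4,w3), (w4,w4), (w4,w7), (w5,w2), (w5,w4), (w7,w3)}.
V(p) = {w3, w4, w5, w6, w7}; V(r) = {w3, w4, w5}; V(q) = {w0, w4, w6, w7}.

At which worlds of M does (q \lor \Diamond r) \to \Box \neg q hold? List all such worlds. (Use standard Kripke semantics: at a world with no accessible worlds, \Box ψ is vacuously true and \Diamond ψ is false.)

w1, w3, w6, w7

Recall that \Box ψ holds at a world iff ψ holds at every accessible world, and \Diamond ψ holds iff ψ holds at some accessible world.
Let φ = (q \lor \Diamond r) \to \Box \neg q. Evaluate φ at each world:
  w0 (successors {w2, w3, w7}): φ is false.
  w1 (successors {w0, w2, w6}): φ is true.
  w2 (successors {w0, w3}): φ is false.
  w3 (successors {w1, w3}): φ is true.
  w4 (successors {w2, w3, w4, w7}): φ is false.
  w5 (successors {w2, w4}): φ is false.
  w6 (successors ∅): φ is true.
  w7 (successors {w3}): φ is true.
For instance, at w7:
  At w7: q \lor \Diamond r is true, \Box \neg q is true, so (q \lor \Diamond r) \to \Box \neg q is true.
    At w7: q is true, \Diamond r is true, so q \lor \Diamond r is true.
      At w7: \Diamond r requires r at some successor in {w3}.
        r holds at w3, so \Diamond r is true at w7.
    At w7: \Box \neg q requires \neg q at every successor {w3}.
      At w3: \neg q is true.
    So \Box \neg q is true at w7.
Satisfying worlds: {w1, w3, w6, w7}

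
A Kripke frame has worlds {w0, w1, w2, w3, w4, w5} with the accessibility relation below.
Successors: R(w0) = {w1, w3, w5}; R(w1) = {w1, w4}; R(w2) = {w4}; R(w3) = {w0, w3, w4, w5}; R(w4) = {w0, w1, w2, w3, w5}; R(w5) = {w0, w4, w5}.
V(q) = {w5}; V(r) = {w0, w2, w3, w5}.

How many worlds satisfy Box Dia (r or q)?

Let φ = Box Dia (r or q). Evaluate φ at each world:
  w0 (successors {w1, w3, w5}): φ is false.
  w1 (successors {w1, w4}): φ is false.
  w2 (successors {w4}): φ is true.
  w3 (successors {w0, w3, w4, w5}): φ is true.
  w4 (successors {w0, w1, w2, w3, w5}): φ is false.
  w5 (successors {w0, w4, w5}): φ is true.
For instance, at w5:
  At w5: Box Dia (r or q) requires Dia (r or q) at every successor {w0, w4, w5}.
      At w0: Dia (r or q) requires r or q at some successor in {w1, w3, w5}.
        r or q holds at w3, so Dia (r or q) is true at w0.
      At w4: Dia (r or q) requires r or q at some successor in {w0, w1, w2, w3, w5}.
        r or q holds at w0, so Dia (r or q) is true at w4.
      At w5: Dia (r or q) requires r or q at some successor in {w0, w4, w5}.
        r or q holds at w0, so Dia (r or q) is true at w5.
  So Box Dia (r or q) is true at w5.
Satisfying worlds: {w2, w3, w5}

3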